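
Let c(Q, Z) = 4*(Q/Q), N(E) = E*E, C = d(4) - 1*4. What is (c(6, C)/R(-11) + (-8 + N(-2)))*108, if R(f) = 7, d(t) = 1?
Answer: -2592/7 ≈ -370.29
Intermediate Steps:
C = -3 (C = 1 - 1*4 = 1 - 4 = -3)
N(E) = E**2
c(Q, Z) = 4 (c(Q, Z) = 4*1 = 4)
(c(6, C)/R(-11) + (-8 + N(-2)))*108 = (4/7 + (-8 + (-2)**2))*108 = (4*(1/7) + (-8 + 4))*108 = (4/7 - 4)*108 = -24/7*108 = -2592/7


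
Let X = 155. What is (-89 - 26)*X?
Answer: -17825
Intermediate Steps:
(-89 - 26)*X = (-89 - 26)*155 = -115*155 = -17825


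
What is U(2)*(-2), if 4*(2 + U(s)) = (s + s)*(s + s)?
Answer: -4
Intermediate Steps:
U(s) = -2 + s² (U(s) = -2 + ((s + s)*(s + s))/4 = -2 + ((2*s)*(2*s))/4 = -2 + (4*s²)/4 = -2 + s²)
U(2)*(-2) = (-2 + 2²)*(-2) = (-2 + 4)*(-2) = 2*(-2) = -4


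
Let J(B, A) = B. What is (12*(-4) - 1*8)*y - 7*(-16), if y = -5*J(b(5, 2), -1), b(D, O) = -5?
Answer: -1288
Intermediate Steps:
y = 25 (y = -5*(-5) = 25)
(12*(-4) - 1*8)*y - 7*(-16) = (12*(-4) - 1*8)*25 - 7*(-16) = (-48 - 8)*25 + 112 = -56*25 + 112 = -1400 + 112 = -1288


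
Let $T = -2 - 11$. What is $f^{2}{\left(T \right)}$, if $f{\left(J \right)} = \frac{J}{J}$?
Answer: $1$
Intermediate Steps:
$T = -13$ ($T = -2 - 11 = -13$)
$f{\left(J \right)} = 1$
$f^{2}{\left(T \right)} = 1^{2} = 1$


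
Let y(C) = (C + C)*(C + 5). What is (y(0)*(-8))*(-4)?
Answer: 0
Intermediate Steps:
y(C) = 2*C*(5 + C) (y(C) = (2*C)*(5 + C) = 2*C*(5 + C))
(y(0)*(-8))*(-4) = ((2*0*(5 + 0))*(-8))*(-4) = ((2*0*5)*(-8))*(-4) = (0*(-8))*(-4) = 0*(-4) = 0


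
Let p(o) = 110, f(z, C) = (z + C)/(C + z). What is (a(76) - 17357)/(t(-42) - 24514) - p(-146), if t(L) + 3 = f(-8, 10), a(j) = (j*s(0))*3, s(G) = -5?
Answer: -2678263/24516 ≈ -109.25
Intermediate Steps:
f(z, C) = 1 (f(z, C) = (C + z)/(C + z) = 1)
a(j) = -15*j (a(j) = (j*(-5))*3 = -5*j*3 = -15*j)
t(L) = -2 (t(L) = -3 + 1 = -2)
(a(76) - 17357)/(t(-42) - 24514) - p(-146) = (-15*76 - 17357)/(-2 - 24514) - 1*110 = (-1140 - 17357)/(-24516) - 110 = -18497*(-1/24516) - 110 = 18497/24516 - 110 = -2678263/24516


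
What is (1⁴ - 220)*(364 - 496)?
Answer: 28908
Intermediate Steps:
(1⁴ - 220)*(364 - 496) = (1 - 220)*(-132) = -219*(-132) = 28908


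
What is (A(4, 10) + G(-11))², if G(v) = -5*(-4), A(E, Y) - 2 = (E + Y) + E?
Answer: 1600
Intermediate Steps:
A(E, Y) = 2 + Y + 2*E (A(E, Y) = 2 + ((E + Y) + E) = 2 + (Y + 2*E) = 2 + Y + 2*E)
G(v) = 20
(A(4, 10) + G(-11))² = ((2 + 10 + 2*4) + 20)² = ((2 + 10 + 8) + 20)² = (20 + 20)² = 40² = 1600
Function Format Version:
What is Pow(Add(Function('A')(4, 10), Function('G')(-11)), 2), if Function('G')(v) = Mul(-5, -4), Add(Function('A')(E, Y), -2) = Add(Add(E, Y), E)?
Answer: 1600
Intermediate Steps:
Function('A')(E, Y) = Add(2, Y, Mul(2, E)) (Function('A')(E, Y) = Add(2, Add(Add(E, Y), E)) = Add(2, Add(Y, Mul(2, E))) = Add(2, Y, Mul(2, E)))
Function('G')(v) = 20
Pow(Add(Function('A')(4, 10), Function('G')(-11)), 2) = Pow(Add(Add(2, 10, Mul(2, 4)), 20), 2) = Pow(Add(Add(2, 10, 8), 20), 2) = Pow(Add(20, 20), 2) = Pow(40, 2) = 1600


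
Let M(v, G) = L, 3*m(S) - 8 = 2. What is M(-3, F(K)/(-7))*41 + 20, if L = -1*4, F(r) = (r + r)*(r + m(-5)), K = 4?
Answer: -144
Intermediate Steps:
m(S) = 10/3 (m(S) = 8/3 + (1/3)*2 = 8/3 + 2/3 = 10/3)
F(r) = 2*r*(10/3 + r) (F(r) = (r + r)*(r + 10/3) = (2*r)*(10/3 + r) = 2*r*(10/3 + r))
L = -4
M(v, G) = -4
M(-3, F(K)/(-7))*41 + 20 = -4*41 + 20 = -164 + 20 = -144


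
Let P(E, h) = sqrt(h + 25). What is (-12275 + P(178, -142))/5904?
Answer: -12275/5904 + I*sqrt(13)/1968 ≈ -2.0791 + 0.0018321*I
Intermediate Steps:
P(E, h) = sqrt(25 + h)
(-12275 + P(178, -142))/5904 = (-12275 + sqrt(25 - 142))/5904 = (-12275 + sqrt(-117))*(1/5904) = (-12275 + 3*I*sqrt(13))*(1/5904) = -12275/5904 + I*sqrt(13)/1968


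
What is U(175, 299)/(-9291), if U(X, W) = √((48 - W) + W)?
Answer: -4*√3/9291 ≈ -0.00074569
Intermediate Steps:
U(X, W) = 4*√3 (U(X, W) = √48 = 4*√3)
U(175, 299)/(-9291) = (4*√3)/(-9291) = (4*√3)*(-1/9291) = -4*√3/9291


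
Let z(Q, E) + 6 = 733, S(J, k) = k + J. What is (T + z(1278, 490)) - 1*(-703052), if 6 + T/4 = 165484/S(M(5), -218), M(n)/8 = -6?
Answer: 93268447/133 ≈ 7.0127e+5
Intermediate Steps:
M(n) = -48 (M(n) = 8*(-6) = -48)
S(J, k) = J + k
z(Q, E) = 727 (z(Q, E) = -6 + 733 = 727)
T = -334160/133 (T = -24 + 4*(165484/(-48 - 218)) = -24 + 4*(165484/(-266)) = -24 + 4*(165484*(-1/266)) = -24 + 4*(-82742/133) = -24 - 330968/133 = -334160/133 ≈ -2512.5)
(T + z(1278, 490)) - 1*(-703052) = (-334160/133 + 727) - 1*(-703052) = -237469/133 + 703052 = 93268447/133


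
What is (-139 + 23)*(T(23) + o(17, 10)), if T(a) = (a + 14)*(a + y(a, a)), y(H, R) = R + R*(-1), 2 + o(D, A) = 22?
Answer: -101036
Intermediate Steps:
o(D, A) = 20 (o(D, A) = -2 + 22 = 20)
y(H, R) = 0 (y(H, R) = R - R = 0)
T(a) = a*(14 + a) (T(a) = (a + 14)*(a + 0) = (14 + a)*a = a*(14 + a))
(-139 + 23)*(T(23) + o(17, 10)) = (-139 + 23)*(23*(14 + 23) + 20) = -116*(23*37 + 20) = -116*(851 + 20) = -116*871 = -101036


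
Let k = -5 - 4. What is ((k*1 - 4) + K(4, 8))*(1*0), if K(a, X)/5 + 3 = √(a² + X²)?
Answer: 0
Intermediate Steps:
k = -9
K(a, X) = -15 + 5*√(X² + a²) (K(a, X) = -15 + 5*√(a² + X²) = -15 + 5*√(X² + a²))
((k*1 - 4) + K(4, 8))*(1*0) = ((-9*1 - 4) + (-15 + 5*√(8² + 4²)))*(1*0) = ((-9 - 4) + (-15 + 5*√(64 + 16)))*0 = (-13 + (-15 + 5*√80))*0 = (-13 + (-15 + 5*(4*√5)))*0 = (-13 + (-15 + 20*√5))*0 = (-28 + 20*√5)*0 = 0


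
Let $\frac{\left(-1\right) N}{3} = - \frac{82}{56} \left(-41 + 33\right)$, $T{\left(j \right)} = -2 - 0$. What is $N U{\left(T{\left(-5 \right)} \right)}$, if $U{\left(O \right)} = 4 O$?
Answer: $\frac{1968}{7} \approx 281.14$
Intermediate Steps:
$T{\left(j \right)} = -2$ ($T{\left(j \right)} = -2 + 0 = -2$)
$N = - \frac{246}{7}$ ($N = - 3 - \frac{82}{56} \left(-41 + 33\right) = - 3 \left(-82\right) \frac{1}{56} \left(-8\right) = - 3 \left(\left(- \frac{41}{28}\right) \left(-8\right)\right) = \left(-3\right) \frac{82}{7} = - \frac{246}{7} \approx -35.143$)
$N U{\left(T{\left(-5 \right)} \right)} = - \frac{246 \cdot 4 \left(-2\right)}{7} = \left(- \frac{246}{7}\right) \left(-8\right) = \frac{1968}{7}$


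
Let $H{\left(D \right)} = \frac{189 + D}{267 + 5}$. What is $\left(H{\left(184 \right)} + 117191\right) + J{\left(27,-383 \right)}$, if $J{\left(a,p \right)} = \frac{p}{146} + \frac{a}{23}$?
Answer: $\frac{53519687763}{456688} \approx 1.1719 \cdot 10^{5}$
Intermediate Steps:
$J{\left(a,p \right)} = \frac{a}{23} + \frac{p}{146}$ ($J{\left(a,p \right)} = p \frac{1}{146} + a \frac{1}{23} = \frac{p}{146} + \frac{a}{23} = \frac{a}{23} + \frac{p}{146}$)
$H{\left(D \right)} = \frac{189}{272} + \frac{D}{272}$ ($H{\left(D \right)} = \frac{189 + D}{272} = \left(189 + D\right) \frac{1}{272} = \frac{189}{272} + \frac{D}{272}$)
$\left(H{\left(184 \right)} + 117191\right) + J{\left(27,-383 \right)} = \left(\left(\frac{189}{272} + \frac{1}{272} \cdot 184\right) + 117191\right) + \left(\frac{1}{23} \cdot 27 + \frac{1}{146} \left(-383\right)\right) = \left(\left(\frac{189}{272} + \frac{23}{34}\right) + 117191\right) + \left(\frac{27}{23} - \frac{383}{146}\right) = \left(\frac{373}{272} + 117191\right) - \frac{4867}{3358} = \frac{31876325}{272} - \frac{4867}{3358} = \frac{53519687763}{456688}$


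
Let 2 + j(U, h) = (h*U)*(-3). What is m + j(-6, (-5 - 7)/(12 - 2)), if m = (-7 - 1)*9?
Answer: -478/5 ≈ -95.600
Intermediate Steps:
m = -72 (m = -8*9 = -72)
j(U, h) = -2 - 3*U*h (j(U, h) = -2 + (h*U)*(-3) = -2 + (U*h)*(-3) = -2 - 3*U*h)
m + j(-6, (-5 - 7)/(12 - 2)) = -72 + (-2 - 3*(-6)*(-5 - 7)/(12 - 2)) = -72 + (-2 - 3*(-6)*(-12/10)) = -72 + (-2 - 3*(-6)*(-12*⅒)) = -72 + (-2 - 3*(-6)*(-6/5)) = -72 + (-2 - 108/5) = -72 - 118/5 = -478/5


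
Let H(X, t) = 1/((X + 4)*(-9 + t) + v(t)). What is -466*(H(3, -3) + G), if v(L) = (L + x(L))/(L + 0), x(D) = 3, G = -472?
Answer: 9238217/42 ≈ 2.1996e+5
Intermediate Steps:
v(L) = (3 + L)/L (v(L) = (L + 3)/(L + 0) = (3 + L)/L)
H(X, t) = 1/((3 + t)/t + (-9 + t)*(4 + X)) (H(X, t) = 1/((X + 4)*(-9 + t) + (3 + t)/t) = 1/((4 + X)*(-9 + t) + (3 + t)/t) = 1/((-9 + t)*(4 + X) + (3 + t)/t) = 1/((3 + t)/t + (-9 + t)*(4 + X)))
-466*(H(3, -3) + G) = -466*(-3/(3 - 3 - 3*(-36 - 9*3 + 4*(-3) + 3*(-3))) - 472) = -466*(-3/(3 - 3 - 3*(-36 - 27 - 12 - 9)) - 472) = -466*(-3/(3 - 3 - 3*(-84)) - 472) = -466*(-3/(3 - 3 + 252) - 472) = -466*(-3/252 - 472) = -466*(-3*1/252 - 472) = -466*(-1/84 - 472) = -466*(-39649/84) = 9238217/42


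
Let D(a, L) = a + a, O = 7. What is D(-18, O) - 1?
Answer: -37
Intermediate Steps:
D(a, L) = 2*a
D(-18, O) - 1 = 2*(-18) - 1 = -36 - 1 = -37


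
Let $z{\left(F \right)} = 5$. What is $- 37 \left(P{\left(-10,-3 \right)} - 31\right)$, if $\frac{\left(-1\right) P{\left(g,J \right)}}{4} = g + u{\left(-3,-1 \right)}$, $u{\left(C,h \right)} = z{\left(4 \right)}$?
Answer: $407$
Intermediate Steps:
$u{\left(C,h \right)} = 5$
$P{\left(g,J \right)} = -20 - 4 g$ ($P{\left(g,J \right)} = - 4 \left(g + 5\right) = - 4 \left(5 + g\right) = -20 - 4 g$)
$- 37 \left(P{\left(-10,-3 \right)} - 31\right) = - 37 \left(\left(-20 - -40\right) - 31\right) = - 37 \left(\left(-20 + 40\right) - 31\right) = - 37 \left(20 - 31\right) = \left(-37\right) \left(-11\right) = 407$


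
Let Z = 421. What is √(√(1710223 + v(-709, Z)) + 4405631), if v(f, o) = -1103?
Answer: √(4405631 + 56*√545) ≈ 2099.3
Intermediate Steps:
√(√(1710223 + v(-709, Z)) + 4405631) = √(√(1710223 - 1103) + 4405631) = √(√1709120 + 4405631) = √(56*√545 + 4405631) = √(4405631 + 56*√545)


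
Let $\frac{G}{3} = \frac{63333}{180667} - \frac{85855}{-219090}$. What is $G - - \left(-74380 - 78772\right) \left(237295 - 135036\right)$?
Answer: $- \frac{41327044070505551885}{2638822202} \approx -1.5661 \cdot 10^{10}$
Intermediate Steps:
$G = \frac{5877358451}{2638822202}$ ($G = 3 \left(\frac{63333}{180667} - \frac{85855}{-219090}\right) = 3 \left(63333 \cdot \frac{1}{180667} - - \frac{17171}{43818}\right) = 3 \left(\frac{63333}{180667} + \frac{17171}{43818}\right) = 3 \cdot \frac{5877358451}{7916466606} = \frac{5877358451}{2638822202} \approx 2.2273$)
$G - - \left(-74380 - 78772\right) \left(237295 - 135036\right) = \frac{5877358451}{2638822202} - - \left(-74380 - 78772\right) \left(237295 - 135036\right) = \frac{5877358451}{2638822202} - - \left(-153152\right) 102259 = \frac{5877358451}{2638822202} - \left(-1\right) \left(-15661170368\right) = \frac{5877358451}{2638822202} - 15661170368 = - \frac{41327044070505551885}{2638822202}$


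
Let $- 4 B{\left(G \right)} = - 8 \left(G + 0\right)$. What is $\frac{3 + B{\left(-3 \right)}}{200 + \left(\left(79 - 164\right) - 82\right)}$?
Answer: $- \frac{1}{11} \approx -0.090909$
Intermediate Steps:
$B{\left(G \right)} = 2 G$ ($B{\left(G \right)} = - \frac{\left(-8\right) \left(G + 0\right)}{4} = - \frac{\left(-8\right) G}{4} = 2 G$)
$\frac{3 + B{\left(-3 \right)}}{200 + \left(\left(79 - 164\right) - 82\right)} = \frac{3 + 2 \left(-3\right)}{200 + \left(\left(79 - 164\right) - 82\right)} = \frac{3 - 6}{200 - 167} = - \frac{3}{200 - 167} = - \frac{3}{33} = \left(-3\right) \frac{1}{33} = - \frac{1}{11}$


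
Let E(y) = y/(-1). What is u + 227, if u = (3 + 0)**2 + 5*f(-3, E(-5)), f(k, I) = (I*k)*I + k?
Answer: -154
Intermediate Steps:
E(y) = -y (E(y) = y*(-1) = -y)
f(k, I) = k + k*I**2 (f(k, I) = k*I**2 + k = k + k*I**2)
u = -381 (u = (3 + 0)**2 + 5*(-3*(1 + (-1*(-5))**2)) = 3**2 + 5*(-3*(1 + 5**2)) = 9 + 5*(-3*(1 + 25)) = 9 + 5*(-3*26) = 9 + 5*(-78) = 9 - 390 = -381)
u + 227 = -381 + 227 = -154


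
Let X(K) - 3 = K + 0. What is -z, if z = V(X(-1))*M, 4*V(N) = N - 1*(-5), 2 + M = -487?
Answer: 3423/4 ≈ 855.75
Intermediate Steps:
X(K) = 3 + K (X(K) = 3 + (K + 0) = 3 + K)
M = -489 (M = -2 - 487 = -489)
V(N) = 5/4 + N/4 (V(N) = (N - 1*(-5))/4 = (N + 5)/4 = (5 + N)/4 = 5/4 + N/4)
z = -3423/4 (z = (5/4 + (3 - 1)/4)*(-489) = (5/4 + (¼)*2)*(-489) = (5/4 + ½)*(-489) = (7/4)*(-489) = -3423/4 ≈ -855.75)
-z = -1*(-3423/4) = 3423/4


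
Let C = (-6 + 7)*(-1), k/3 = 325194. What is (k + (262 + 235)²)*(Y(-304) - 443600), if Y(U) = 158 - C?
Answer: -542146975631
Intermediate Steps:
k = 975582 (k = 3*325194 = 975582)
C = -1 (C = 1*(-1) = -1)
Y(U) = 159 (Y(U) = 158 - 1*(-1) = 158 + 1 = 159)
(k + (262 + 235)²)*(Y(-304) - 443600) = (975582 + (262 + 235)²)*(159 - 443600) = (975582 + 497²)*(-443441) = (975582 + 247009)*(-443441) = 1222591*(-443441) = -542146975631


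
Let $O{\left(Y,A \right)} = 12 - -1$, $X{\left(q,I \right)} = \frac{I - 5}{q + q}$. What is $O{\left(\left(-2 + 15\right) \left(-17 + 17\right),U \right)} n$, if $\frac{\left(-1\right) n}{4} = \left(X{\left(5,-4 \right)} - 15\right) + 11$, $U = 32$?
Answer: $\frac{1274}{5} \approx 254.8$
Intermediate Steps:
$X{\left(q,I \right)} = \frac{-5 + I}{2 q}$
$O{\left(Y,A \right)} = 13$ ($O{\left(Y,A \right)} = 12 + 1 = 13$)
$n = \frac{98}{5}$ ($n = - 4 \left(\left(\frac{-5 - 4}{2 \cdot 5} - 15\right) + 11\right) = - 4 \left(\left(\frac{1}{2} \cdot \frac{1}{5} \left(-9\right) - 15\right) + 11\right) = - 4 \left(\left(- \frac{9}{10} - 15\right) + 11\right) = - 4 \left(- \frac{159}{10} + 11\right) = \left(-4\right) \left(- \frac{49}{10}\right) = \frac{98}{5} \approx 19.6$)
$O{\left(\left(-2 + 15\right) \left(-17 + 17\right),U \right)} n = 13 \cdot \frac{98}{5} = \frac{1274}{5}$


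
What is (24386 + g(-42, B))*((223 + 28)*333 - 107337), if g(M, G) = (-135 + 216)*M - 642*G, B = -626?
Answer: -10044996504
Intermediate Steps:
g(M, G) = -642*G + 81*M (g(M, G) = 81*M - 642*G = -642*G + 81*M)
(24386 + g(-42, B))*((223 + 28)*333 - 107337) = (24386 + (-642*(-626) + 81*(-42)))*((223 + 28)*333 - 107337) = (24386 + (401892 - 3402))*(251*333 - 107337) = (24386 + 398490)*(83583 - 107337) = 422876*(-23754) = -10044996504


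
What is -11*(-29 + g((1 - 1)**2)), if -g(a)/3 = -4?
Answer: 187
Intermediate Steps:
g(a) = 12 (g(a) = -3*(-4) = 12)
-11*(-29 + g((1 - 1)**2)) = -11*(-29 + 12) = -11*(-17) = 187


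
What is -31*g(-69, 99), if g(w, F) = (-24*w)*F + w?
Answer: -5080125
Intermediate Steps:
g(w, F) = w - 24*F*w (g(w, F) = -24*F*w + w = w - 24*F*w)
-31*g(-69, 99) = -(-2139)*(1 - 24*99) = -(-2139)*(1 - 2376) = -(-2139)*(-2375) = -31*163875 = -5080125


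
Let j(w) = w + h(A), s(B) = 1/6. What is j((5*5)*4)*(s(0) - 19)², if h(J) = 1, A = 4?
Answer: 1289669/36 ≈ 35824.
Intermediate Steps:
s(B) = ⅙
j(w) = 1 + w (j(w) = w + 1 = 1 + w)
j((5*5)*4)*(s(0) - 19)² = (1 + (5*5)*4)*(⅙ - 19)² = (1 + 25*4)*(-113/6)² = (1 + 100)*(12769/36) = 101*(12769/36) = 1289669/36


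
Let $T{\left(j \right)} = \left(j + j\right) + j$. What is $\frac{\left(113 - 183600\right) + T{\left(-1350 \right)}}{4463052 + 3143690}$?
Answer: $- \frac{187537}{7606742} \approx -0.024654$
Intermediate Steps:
$T{\left(j \right)} = 3 j$ ($T{\left(j \right)} = 2 j + j = 3 j$)
$\frac{\left(113 - 183600\right) + T{\left(-1350 \right)}}{4463052 + 3143690} = \frac{\left(113 - 183600\right) + 3 \left(-1350\right)}{4463052 + 3143690} = \frac{\left(113 - 183600\right) - 4050}{7606742} = \left(-183487 - 4050\right) \frac{1}{7606742} = \left(-187537\right) \frac{1}{7606742} = - \frac{187537}{7606742}$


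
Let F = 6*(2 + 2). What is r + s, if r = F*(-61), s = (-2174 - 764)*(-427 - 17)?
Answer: 1303008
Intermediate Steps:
F = 24 (F = 6*4 = 24)
s = 1304472 (s = -2938*(-444) = 1304472)
r = -1464 (r = 24*(-61) = -1464)
r + s = -1464 + 1304472 = 1303008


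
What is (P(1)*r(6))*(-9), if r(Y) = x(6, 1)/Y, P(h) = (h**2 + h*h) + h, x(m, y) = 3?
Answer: -27/2 ≈ -13.500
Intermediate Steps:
P(h) = h + 2*h**2 (P(h) = (h**2 + h**2) + h = 2*h**2 + h = h + 2*h**2)
r(Y) = 3/Y
(P(1)*r(6))*(-9) = ((1*(1 + 2*1))*(3/6))*(-9) = ((1*(1 + 2))*(3*(1/6)))*(-9) = ((1*3)*(1/2))*(-9) = (3*(1/2))*(-9) = (3/2)*(-9) = -27/2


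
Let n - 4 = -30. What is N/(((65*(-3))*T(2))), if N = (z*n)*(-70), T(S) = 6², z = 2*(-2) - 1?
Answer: 35/27 ≈ 1.2963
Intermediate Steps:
z = -5 (z = -4 - 1 = -5)
T(S) = 36
n = -26 (n = 4 - 30 = -26)
N = -9100 (N = -5*(-26)*(-70) = 130*(-70) = -9100)
N/(((65*(-3))*T(2))) = -9100/((65*(-3))*36) = -9100/((-195*36)) = -9100/(-7020) = -9100*(-1/7020) = 35/27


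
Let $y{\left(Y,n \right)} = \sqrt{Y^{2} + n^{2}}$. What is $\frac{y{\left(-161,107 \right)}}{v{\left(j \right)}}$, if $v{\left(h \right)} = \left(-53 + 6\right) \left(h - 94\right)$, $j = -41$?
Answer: $\frac{\sqrt{37370}}{6345} \approx 0.030467$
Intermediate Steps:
$v{\left(h \right)} = 4418 - 47 h$ ($v{\left(h \right)} = - 47 \left(-94 + h\right) = 4418 - 47 h$)
$\frac{y{\left(-161,107 \right)}}{v{\left(j \right)}} = \frac{\sqrt{\left(-161\right)^{2} + 107^{2}}}{4418 - -1927} = \frac{\sqrt{25921 + 11449}}{4418 + 1927} = \frac{\sqrt{37370}}{6345}$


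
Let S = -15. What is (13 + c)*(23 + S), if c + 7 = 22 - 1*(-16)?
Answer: 352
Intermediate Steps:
c = 31 (c = -7 + (22 - 1*(-16)) = -7 + (22 + 16) = -7 + 38 = 31)
(13 + c)*(23 + S) = (13 + 31)*(23 - 15) = 44*8 = 352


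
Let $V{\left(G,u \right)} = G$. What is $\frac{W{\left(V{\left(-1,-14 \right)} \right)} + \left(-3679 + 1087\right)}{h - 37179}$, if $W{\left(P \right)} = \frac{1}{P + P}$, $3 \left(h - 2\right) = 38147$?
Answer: $\frac{15555}{146768} \approx 0.10598$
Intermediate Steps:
$h = \frac{38153}{3}$ ($h = 2 + \frac{1}{3} \cdot 38147 = 2 + \frac{38147}{3} = \frac{38153}{3} \approx 12718.0$)
$W{\left(P \right)} = \frac{1}{2 P}$
$\frac{W{\left(V{\left(-1,-14 \right)} \right)} + \left(-3679 + 1087\right)}{h - 37179} = \frac{\frac{1}{2 \left(-1\right)} + \left(-3679 + 1087\right)}{\frac{38153}{3} - 37179} = \frac{\frac{1}{2} \left(-1\right) - 2592}{- \frac{73384}{3}} = \left(- \frac{1}{2} - 2592\right) \left(- \frac{3}{73384}\right) = \left(- \frac{5185}{2}\right) \left(- \frac{3}{73384}\right) = \frac{15555}{146768}$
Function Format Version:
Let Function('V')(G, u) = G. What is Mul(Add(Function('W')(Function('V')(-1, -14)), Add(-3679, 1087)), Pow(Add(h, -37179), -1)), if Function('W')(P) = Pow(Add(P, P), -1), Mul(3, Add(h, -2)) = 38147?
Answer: Rational(15555, 146768) ≈ 0.10598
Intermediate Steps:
h = Rational(38153, 3) (h = Add(2, Mul(Rational(1, 3), 38147)) = Add(2, Rational(38147, 3)) = Rational(38153, 3) ≈ 12718.)
Function('W')(P) = Mul(Rational(1, 2), Pow(P, -1)) (Function('W')(P) = Pow(Mul(2, P), -1) = Mul(Rational(1, 2), Pow(P, -1)))
Mul(Add(Function('W')(Function('V')(-1, -14)), Add(-3679, 1087)), Pow(Add(h, -37179), -1)) = Mul(Add(Mul(Rational(1, 2), Pow(-1, -1)), Add(-3679, 1087)), Pow(Add(Rational(38153, 3), -37179), -1)) = Mul(Add(Mul(Rational(1, 2), -1), -2592), Pow(Rational(-73384, 3), -1)) = Mul(Add(Rational(-1, 2), -2592), Rational(-3, 73384)) = Mul(Rational(-5185, 2), Rational(-3, 73384)) = Rational(15555, 146768)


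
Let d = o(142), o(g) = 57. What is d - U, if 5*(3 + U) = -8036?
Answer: 8336/5 ≈ 1667.2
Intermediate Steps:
U = -8051/5 (U = -3 + (1/5)*(-8036) = -3 - 8036/5 = -8051/5 ≈ -1610.2)
d = 57
d - U = 57 - 1*(-8051/5) = 57 + 8051/5 = 8336/5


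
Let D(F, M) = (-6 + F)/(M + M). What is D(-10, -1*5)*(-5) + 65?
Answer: 57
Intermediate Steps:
D(F, M) = (-6 + F)/(2*M) (D(F, M) = (-6 + F)/((2*M)) = (-6 + F)*(1/(2*M)) = (-6 + F)/(2*M))
D(-10, -1*5)*(-5) + 65 = ((-6 - 10)/(2*((-1*5))))*(-5) + 65 = ((½)*(-16)/(-5))*(-5) + 65 = ((½)*(-⅕)*(-16))*(-5) + 65 = (8/5)*(-5) + 65 = -8 + 65 = 57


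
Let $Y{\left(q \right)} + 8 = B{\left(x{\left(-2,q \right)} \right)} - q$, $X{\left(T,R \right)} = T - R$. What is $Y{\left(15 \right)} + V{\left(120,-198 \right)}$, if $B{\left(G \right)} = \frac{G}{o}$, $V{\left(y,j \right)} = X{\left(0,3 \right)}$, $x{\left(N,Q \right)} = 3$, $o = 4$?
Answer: $- \frac{101}{4} \approx -25.25$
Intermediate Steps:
$V{\left(y,j \right)} = -3$ ($V{\left(y,j \right)} = 0 - 3 = -3$)
$B{\left(G \right)} = \frac{G}{4}$
$Y{\left(q \right)} = - \frac{29}{4} - q$ ($Y{\left(q \right)} = -8 - \left(- \frac{3}{4} + q\right) = - \frac{29}{4} - q$)
$Y{\left(15 \right)} + V{\left(120,-198 \right)} = \left(- \frac{29}{4} - 15\right) - 3 = - \frac{89}{4} - 3 = - \frac{101}{4}$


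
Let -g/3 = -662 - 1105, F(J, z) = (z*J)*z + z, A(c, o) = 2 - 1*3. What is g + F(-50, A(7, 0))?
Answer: 5250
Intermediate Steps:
A(c, o) = -1 (A(c, o) = 2 - 3 = -1)
F(J, z) = z + J*z**2 (F(J, z) = (J*z)*z + z = J*z**2 + z = z + J*z**2)
g = 5301 (g = -3*(-662 - 1105) = -3*(-1767) = 5301)
g + F(-50, A(7, 0)) = 5301 - (1 - 50*(-1)) = 5301 - (1 + 50) = 5301 - 1*51 = 5301 - 51 = 5250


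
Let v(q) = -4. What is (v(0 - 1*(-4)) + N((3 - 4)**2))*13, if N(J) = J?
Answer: -39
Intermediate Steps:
(v(0 - 1*(-4)) + N((3 - 4)**2))*13 = (-4 + (3 - 4)**2)*13 = (-4 + (-1)**2)*13 = (-4 + 1)*13 = -3*13 = -39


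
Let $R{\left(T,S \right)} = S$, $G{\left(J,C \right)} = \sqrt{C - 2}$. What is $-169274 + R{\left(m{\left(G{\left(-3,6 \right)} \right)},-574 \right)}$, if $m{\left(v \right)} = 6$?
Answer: $-169848$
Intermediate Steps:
$G{\left(J,C \right)} = \sqrt{-2 + C}$
$-169274 + R{\left(m{\left(G{\left(-3,6 \right)} \right)},-574 \right)} = -169274 - 574 = -169848$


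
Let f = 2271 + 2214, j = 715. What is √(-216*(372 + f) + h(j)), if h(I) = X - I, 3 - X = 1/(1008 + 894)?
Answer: I*√3797847503598/1902 ≈ 1024.6*I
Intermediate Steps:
f = 4485
X = 5705/1902 (X = 3 - 1/(1008 + 894) = 3 - 1/1902 = 5705/1902 ≈ 2.9995)
h(I) = 5705/1902 - I
√(-216*(372 + f) + h(j)) = √(-216*(372 + 4485) + (5705/1902 - 1*715)) = √(-216*4857 + (5705/1902 - 715)) = √(-1049112 - 1354225/1902) = √(-1996765249/1902) = I*√3797847503598/1902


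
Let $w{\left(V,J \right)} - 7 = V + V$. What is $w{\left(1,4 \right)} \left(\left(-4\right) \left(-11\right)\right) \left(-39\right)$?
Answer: $-15444$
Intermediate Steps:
$w{\left(V,J \right)} = 7 + 2 V$ ($w{\left(V,J \right)} = 7 + \left(V + V\right) = 7 + 2 V$)
$w{\left(1,4 \right)} \left(\left(-4\right) \left(-11\right)\right) \left(-39\right) = \left(7 + 2 \cdot 1\right) \left(\left(-4\right) \left(-11\right)\right) \left(-39\right) = \left(7 + 2\right) 44 \left(-39\right) = 9 \cdot 44 \left(-39\right) = 396 \left(-39\right) = -15444$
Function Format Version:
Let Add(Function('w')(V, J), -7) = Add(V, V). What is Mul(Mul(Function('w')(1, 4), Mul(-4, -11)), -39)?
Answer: -15444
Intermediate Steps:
Function('w')(V, J) = Add(7, Mul(2, V)) (Function('w')(V, J) = Add(7, Add(V, V)) = Add(7, Mul(2, V)))
Mul(Mul(Function('w')(1, 4), Mul(-4, -11)), -39) = Mul(Mul(Add(7, Mul(2, 1)), Mul(-4, -11)), -39) = Mul(Mul(Add(7, 2), 44), -39) = Mul(Mul(9, 44), -39) = Mul(396, -39) = -15444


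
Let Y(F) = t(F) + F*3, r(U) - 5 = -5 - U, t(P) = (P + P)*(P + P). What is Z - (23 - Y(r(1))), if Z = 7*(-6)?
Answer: -64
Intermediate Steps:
t(P) = 4*P² (t(P) = (2*P)*(2*P) = 4*P²)
r(U) = -U (r(U) = 5 + (-5 - U) = -U)
Z = -42
Y(F) = 3*F + 4*F² (Y(F) = 4*F² + F*3 = 4*F² + 3*F = 3*F + 4*F²)
Z - (23 - Y(r(1))) = -42 - (23 - (-1*1)*(3 + 4*(-1*1))) = -42 - (23 - (-1)*(3 + 4*(-1))) = -42 - (23 - (-1)*(3 - 4)) = -42 - (23 - (-1)*(-1)) = -42 - (23 - 1*1) = -42 - (23 - 1) = -42 - 1*22 = -42 - 22 = -64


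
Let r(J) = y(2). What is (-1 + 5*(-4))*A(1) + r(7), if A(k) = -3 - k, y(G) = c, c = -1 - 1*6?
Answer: 77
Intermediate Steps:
c = -7 (c = -1 - 6 = -7)
y(G) = -7
r(J) = -7
(-1 + 5*(-4))*A(1) + r(7) = (-1 + 5*(-4))*(-3 - 1*1) - 7 = (-1 - 20)*(-3 - 1) - 7 = -21*(-4) - 7 = 84 - 7 = 77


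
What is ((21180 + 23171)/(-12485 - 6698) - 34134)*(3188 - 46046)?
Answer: 28064998703034/19183 ≈ 1.4630e+9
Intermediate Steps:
((21180 + 23171)/(-12485 - 6698) - 34134)*(3188 - 46046) = (44351/(-19183) - 34134)*(-42858) = (44351*(-1/19183) - 34134)*(-42858) = (-44351/19183 - 34134)*(-42858) = -654836873/19183*(-42858) = 28064998703034/19183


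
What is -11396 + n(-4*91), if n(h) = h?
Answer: -11760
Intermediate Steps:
-11396 + n(-4*91) = -11396 - 4*91 = -11396 - 364 = -11760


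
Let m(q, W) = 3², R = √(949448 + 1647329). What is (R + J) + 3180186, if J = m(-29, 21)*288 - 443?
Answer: 3182335 + √2596777 ≈ 3.1839e+6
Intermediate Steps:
R = √2596777 ≈ 1611.5
m(q, W) = 9
J = 2149 (J = 9*288 - 443 = 2592 - 443 = 2149)
(R + J) + 3180186 = (√2596777 + 2149) + 3180186 = (2149 + √2596777) + 3180186 = 3182335 + √2596777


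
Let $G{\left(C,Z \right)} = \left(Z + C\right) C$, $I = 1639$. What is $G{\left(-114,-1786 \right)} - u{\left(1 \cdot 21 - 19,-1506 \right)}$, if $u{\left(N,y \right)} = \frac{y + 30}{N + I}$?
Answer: $\frac{118480692}{547} \approx 2.166 \cdot 10^{5}$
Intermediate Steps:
$G{\left(C,Z \right)} = C \left(C + Z\right)$ ($G{\left(C,Z \right)} = \left(C + Z\right) C = C \left(C + Z\right)$)
$u{\left(N,y \right)} = \frac{30 + y}{1639 + N}$ ($u{\left(N,y \right)} = \frac{y + 30}{N + 1639} = \frac{30 + y}{1639 + N}$)
$G{\left(-114,-1786 \right)} - u{\left(1 \cdot 21 - 19,-1506 \right)} = - 114 \left(-114 - 1786\right) - \frac{30 - 1506}{1639 + \left(1 \cdot 21 - 19\right)} = \left(-114\right) \left(-1900\right) - \frac{1}{1639 + \left(21 - 19\right)} \left(-1476\right) = 216600 - \frac{1}{1639 + 2} \left(-1476\right) = 216600 - \frac{1}{1641} \left(-1476\right) = 216600 - - \frac{492}{547} = 216600 + \frac{492}{547} = \frac{118480692}{547}$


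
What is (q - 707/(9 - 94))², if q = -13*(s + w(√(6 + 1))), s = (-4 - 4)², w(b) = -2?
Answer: 4597246809/7225 ≈ 6.3630e+5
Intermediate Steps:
s = 64 (s = (-8)² = 64)
q = -806 (q = -13*(64 - 2) = -13*62 = -806)
(q - 707/(9 - 94))² = (-806 - 707/(9 - 94))² = (-806 - 707/(-85))² = (-806 - 707*(-1/85))² = (-806 + 707/85)² = (-67803/85)² = 4597246809/7225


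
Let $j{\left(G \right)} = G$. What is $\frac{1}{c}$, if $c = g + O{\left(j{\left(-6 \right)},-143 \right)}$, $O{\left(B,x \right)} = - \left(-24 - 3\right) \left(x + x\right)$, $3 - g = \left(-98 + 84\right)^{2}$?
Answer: $- \frac{1}{7915} \approx -0.00012634$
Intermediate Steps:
$g = -193$ ($g = 3 - \left(-98 + 84\right)^{2} = 3 - \left(-14\right)^{2} = 3 - 196 = -193$)
$O{\left(B,x \right)} = 54 x$ ($O{\left(B,x \right)} = - \left(-27\right) 2 x = - \left(-54\right) x = 54 x$)
$c = -7915$ ($c = -193 + 54 \left(-143\right) = -193 - 7722 = -7915$)
$\frac{1}{c} = \frac{1}{-7915} = - \frac{1}{7915}$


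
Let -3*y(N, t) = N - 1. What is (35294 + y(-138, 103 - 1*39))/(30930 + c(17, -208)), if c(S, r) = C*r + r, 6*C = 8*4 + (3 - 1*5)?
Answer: 1093/918 ≈ 1.1906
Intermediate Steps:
C = 5 (C = (8*4 + (3 - 1*5))/6 = (32 + (3 - 5))/6 = (32 - 2)/6 = (⅙)*30 = 5)
y(N, t) = ⅓ - N/3 (y(N, t) = -(N - 1)/3 = -(-1 + N)/3 = ⅓ - N/3)
c(S, r) = 6*r (c(S, r) = 5*r + r = 6*r)
(35294 + y(-138, 103 - 1*39))/(30930 + c(17, -208)) = (35294 + (⅓ - ⅓*(-138)))/(30930 + 6*(-208)) = (35294 + (⅓ + 46))/(30930 - 1248) = (35294 + 139/3)/29682 = (106021/3)*(1/29682) = 1093/918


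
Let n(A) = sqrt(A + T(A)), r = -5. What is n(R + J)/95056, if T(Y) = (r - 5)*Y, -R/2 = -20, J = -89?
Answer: 21/95056 ≈ 0.00022092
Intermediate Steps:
R = 40 (R = -2*(-20) = 40)
T(Y) = -10*Y (T(Y) = (-5 - 5)*Y = -10*Y)
n(A) = 3*sqrt(-A) (n(A) = sqrt(A - 10*A) = sqrt(-9*A) = 3*sqrt(-A))
n(R + J)/95056 = (3*sqrt(-(40 - 89)))/95056 = (3*sqrt(-1*(-49)))*(1/95056) = (3*sqrt(49))*(1/95056) = (3*7)*(1/95056) = 21*(1/95056) = 21/95056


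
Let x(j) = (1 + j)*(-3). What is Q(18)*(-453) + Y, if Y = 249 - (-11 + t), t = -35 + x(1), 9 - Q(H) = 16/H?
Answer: -10120/3 ≈ -3373.3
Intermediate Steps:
Q(H) = 9 - 16/H
x(j) = -3 - 3*j
t = -41 (t = -35 + (-3 - 3*1) = -35 + (-3 - 3) = -35 - 6 = -41)
Y = 301 (Y = 249 - (-11 - 41) = 249 - 1*(-52) = 249 + 52 = 301)
Q(18)*(-453) + Y = (9 - 16/18)*(-453) + 301 = (9 - 16*1/18)*(-453) + 301 = (9 - 8/9)*(-453) + 301 = (73/9)*(-453) + 301 = -11023/3 + 301 = -10120/3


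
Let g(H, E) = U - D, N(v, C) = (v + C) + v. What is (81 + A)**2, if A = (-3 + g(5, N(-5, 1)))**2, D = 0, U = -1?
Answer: 9409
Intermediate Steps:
N(v, C) = C + 2*v (N(v, C) = (C + v) + v = C + 2*v)
g(H, E) = -1 (g(H, E) = -1 - 1*0 = -1 + 0 = -1)
A = 16 (A = (-3 - 1)**2 = (-4)**2 = 16)
(81 + A)**2 = (81 + 16)**2 = 97**2 = 9409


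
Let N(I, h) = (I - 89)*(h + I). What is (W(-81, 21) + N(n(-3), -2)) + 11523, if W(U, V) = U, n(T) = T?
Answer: 11902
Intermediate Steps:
N(I, h) = (-89 + I)*(I + h)
(W(-81, 21) + N(n(-3), -2)) + 11523 = (-81 + ((-3)² - 89*(-3) - 89*(-2) - 3*(-2))) + 11523 = (-81 + (9 + 267 + 178 + 6)) + 11523 = (-81 + 460) + 11523 = 379 + 11523 = 11902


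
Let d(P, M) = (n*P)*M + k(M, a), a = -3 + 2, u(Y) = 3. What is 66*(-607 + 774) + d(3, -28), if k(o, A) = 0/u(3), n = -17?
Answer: 12450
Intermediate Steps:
a = -1
k(o, A) = 0 (k(o, A) = 0/3 = 0*(⅓) = 0)
d(P, M) = -17*M*P (d(P, M) = (-17*P)*M + 0 = -17*M*P + 0 = -17*M*P)
66*(-607 + 774) + d(3, -28) = 66*(-607 + 774) - 17*(-28)*3 = 66*167 + 1428 = 11022 + 1428 = 12450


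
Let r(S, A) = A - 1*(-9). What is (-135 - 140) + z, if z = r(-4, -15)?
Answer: -281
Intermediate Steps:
r(S, A) = 9 + A (r(S, A) = A + 9 = 9 + A)
z = -6 (z = 9 - 15 = -6)
(-135 - 140) + z = (-135 - 140) - 6 = -275 - 6 = -281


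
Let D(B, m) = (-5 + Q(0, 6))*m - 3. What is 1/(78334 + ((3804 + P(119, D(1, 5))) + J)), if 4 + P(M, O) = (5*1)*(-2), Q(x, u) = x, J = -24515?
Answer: 1/57609 ≈ 1.7358e-5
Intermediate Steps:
D(B, m) = -3 - 5*m (D(B, m) = (-5 + 0)*m - 3 = -5*m - 3 = -3 - 5*m)
P(M, O) = -14 (P(M, O) = -4 + (5*1)*(-2) = -4 + 5*(-2) = -4 - 10 = -14)
1/(78334 + ((3804 + P(119, D(1, 5))) + J)) = 1/(78334 + ((3804 - 14) - 24515)) = 1/(78334 + (3790 - 24515)) = 1/(78334 - 20725) = 1/57609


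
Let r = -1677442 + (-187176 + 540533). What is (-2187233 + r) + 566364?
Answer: -2944954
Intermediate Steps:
r = -1324085 (r = -1677442 + 353357 = -1324085)
(-2187233 + r) + 566364 = (-2187233 - 1324085) + 566364 = -3511318 + 566364 = -2944954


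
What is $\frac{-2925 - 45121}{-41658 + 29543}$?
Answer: $\frac{48046}{12115} \approx 3.9658$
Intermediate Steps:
$\frac{-2925 - 45121}{-41658 + 29543} = - \frac{48046}{-12115} = \left(-48046\right) \left(- \frac{1}{12115}\right) = \frac{48046}{12115}$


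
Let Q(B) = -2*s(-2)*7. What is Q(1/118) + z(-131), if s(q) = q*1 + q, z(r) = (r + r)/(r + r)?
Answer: 57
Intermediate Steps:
z(r) = 1 (z(r) = (2*r)/((2*r)) = (2*r)*(1/(2*r)) = 1)
s(q) = 2*q (s(q) = q + q = 2*q)
Q(B) = 56 (Q(B) = -4*(-2)*7 = -2*(-4)*7 = 8*7 = 56)
Q(1/118) + z(-131) = 56 + 1 = 57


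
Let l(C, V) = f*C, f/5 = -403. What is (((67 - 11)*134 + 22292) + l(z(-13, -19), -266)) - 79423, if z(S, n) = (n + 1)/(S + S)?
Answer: -51022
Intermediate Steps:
f = -2015 (f = 5*(-403) = -2015)
z(S, n) = (1 + n)/(2*S) (z(S, n) = (1 + n)/((2*S)) = (1 + n)*(1/(2*S)) = (1 + n)/(2*S))
l(C, V) = -2015*C
(((67 - 11)*134 + 22292) + l(z(-13, -19), -266)) - 79423 = (((67 - 11)*134 + 22292) - 2015*(1 - 19)/(2*(-13))) - 79423 = ((56*134 + 22292) - 2015*(-1)*(-18)/(2*13)) - 79423 = ((7504 + 22292) - 2015*9/13) - 79423 = (29796 - 1395) - 79423 = 28401 - 79423 = -51022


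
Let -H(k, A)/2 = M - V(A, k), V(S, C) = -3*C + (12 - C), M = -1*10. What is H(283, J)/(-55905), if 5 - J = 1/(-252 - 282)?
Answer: 148/3727 ≈ 0.039710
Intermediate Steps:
M = -10
V(S, C) = 12 - 4*C
J = 2671/534 (J = 5 - 1/(-252 - 282) = 5 - 1/(-534) = 5 - 1*(-1/534) = 5 + 1/534 = 2671/534 ≈ 5.0019)
H(k, A) = 44 - 8*k (H(k, A) = -2*(-10 - (12 - 4*k)) = -2*(-10 + (-12 + 4*k)) = -2*(-22 + 4*k) = 44 - 8*k)
H(283, J)/(-55905) = (44 - 8*283)/(-55905) = (44 - 2264)*(-1/55905) = -2220*(-1/55905) = 148/3727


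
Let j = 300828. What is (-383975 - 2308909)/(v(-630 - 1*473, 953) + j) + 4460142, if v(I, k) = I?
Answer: 1336813368066/299725 ≈ 4.4601e+6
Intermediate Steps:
(-383975 - 2308909)/(v(-630 - 1*473, 953) + j) + 4460142 = (-383975 - 2308909)/((-630 - 1*473) + 300828) + 4460142 = -2692884/((-630 - 473) + 300828) + 4460142 = -2692884/(-1103 + 300828) + 4460142 = -2692884/299725 + 4460142 = 1336813368066/299725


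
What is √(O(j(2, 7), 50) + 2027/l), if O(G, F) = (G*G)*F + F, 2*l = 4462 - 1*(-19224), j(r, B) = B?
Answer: √350665628261/11843 ≈ 50.002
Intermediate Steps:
l = 11843 (l = (4462 - 1*(-19224))/2 = (4462 + 19224)/2 = (½)*23686 = 11843)
O(G, F) = F + F*G² (O(G, F) = G²*F + F = F*G² + F = F + F*G²)
√(O(j(2, 7), 50) + 2027/l) = √(50*(1 + 7²) + 2027/11843) = √(50*(1 + 49) + 2027*(1/11843)) = √(50*50 + 2027/11843) = √(2500 + 2027/11843) = √(29609527/11843) = √350665628261/11843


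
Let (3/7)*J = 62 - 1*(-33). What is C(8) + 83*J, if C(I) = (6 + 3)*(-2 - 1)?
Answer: 55114/3 ≈ 18371.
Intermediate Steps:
C(I) = -27 (C(I) = 9*(-3) = -27)
J = 665/3 (J = 7*(62 - 1*(-33))/3 = 7*(62 + 33)/3 = (7/3)*95 = 665/3 ≈ 221.67)
C(8) + 83*J = -27 + 83*(665/3) = -27 + 55195/3 = 55114/3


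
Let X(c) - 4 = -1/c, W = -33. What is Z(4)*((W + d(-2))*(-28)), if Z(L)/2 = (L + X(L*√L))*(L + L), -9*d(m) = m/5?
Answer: 581336/5 ≈ 1.1627e+5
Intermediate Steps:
d(m) = -m/45 (d(m) = -m/(9*5) = -m/45)
X(c) = 4 - 1/c
Z(L) = 4*L*(4 + L - 1/L^(3/2)) (Z(L) = 2*((L + (4 - 1/(L*√L)))*(L + L)) = 2*((L + (4 - 1/(L^(3/2))))*(2*L)) = 2*((L + (4 - 1/L^(3/2)))*(2*L)) = 2*((4 + L - 1/L^(3/2))*(2*L)) = 2*(2*L*(4 + L - 1/L^(3/2))) = 4*L*(4 + L - 1/L^(3/2)))
Z(4)*((W + d(-2))*(-28)) = (-4/√4 + 4*4² + 16*4)*((-33 - 1/45*(-2))*(-28)) = (-4*½ + 4*16 + 64)*((-33 + 2/45)*(-28)) = (-2 + 64 + 64)*(-1483/45*(-28)) = 126*(41524/45) = 581336/5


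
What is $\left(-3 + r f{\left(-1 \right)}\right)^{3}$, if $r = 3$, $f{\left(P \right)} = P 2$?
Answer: $-729$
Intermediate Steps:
$f{\left(P \right)} = 2 P$
$\left(-3 + r f{\left(-1 \right)}\right)^{3} = \left(-3 + 3 \cdot 2 \left(-1\right)\right)^{3} = \left(-3 + 3 \left(-2\right)\right)^{3} = \left(-3 - 6\right)^{3} = \left(-9\right)^{3} = -729$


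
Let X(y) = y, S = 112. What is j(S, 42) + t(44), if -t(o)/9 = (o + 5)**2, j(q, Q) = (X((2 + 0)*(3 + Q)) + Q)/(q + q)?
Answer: -1210071/56 ≈ -21608.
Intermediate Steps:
j(q, Q) = (6 + 3*Q)/(2*q) (j(q, Q) = ((2 + 0)*(3 + Q) + Q)/(q + q) = (2*(3 + Q) + Q)/((2*q)) = ((6 + 2*Q) + Q)*(1/(2*q)) = (6 + 3*Q)*(1/(2*q)) = (6 + 3*Q)/(2*q))
t(o) = -9*(5 + o)**2 (t(o) = -9*(o + 5)**2 = -9*(5 + o)**2)
j(S, 42) + t(44) = (3/2)*(2 + 42)/112 - 9*(5 + 44)**2 = (3/2)*(1/112)*44 - 9*49**2 = 33/56 - 9*2401 = 33/56 - 21609 = -1210071/56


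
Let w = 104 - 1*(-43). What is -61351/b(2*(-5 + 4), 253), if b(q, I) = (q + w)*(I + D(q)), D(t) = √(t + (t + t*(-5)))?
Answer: -15521803/9280435 + 61351*√6/9280435 ≈ -1.6563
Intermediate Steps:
w = 147 (w = 104 + 43 = 147)
D(t) = √3*√(-t) (D(t) = √(t + (t - 5*t)) = √(t - 4*t) = √(-3*t) = √3*√(-t))
b(q, I) = (147 + q)*(I + √3*√(-q)) (b(q, I) = (q + 147)*(I + √3*√(-q)) = (147 + q)*(I + √3*√(-q)))
-61351/b(2*(-5 + 4), 253) = -61351/(147*253 + 253*(2*(-5 + 4)) - √3*(-2*(-5 + 4))^(3/2) + 147*√3*√(-2*(-5 + 4))) = -61351/(37191 + 253*(2*(-1)) - √3*(-2*(-1))^(3/2) + 147*√3*√(-2*(-1))) = -61351/(37191 + 253*(-2) - √3*(-1*(-2))^(3/2) + 147*√3*√(-1*(-2))) = -61351/(37191 - 506 - √3*2^(3/2) + 147*√3*√2) = -61351/(37191 - 506 - √3*2*√2 + 147*√6) = -61351/(37191 - 506 - 2*√6 + 147*√6) = -61351/(36685 + 145*√6)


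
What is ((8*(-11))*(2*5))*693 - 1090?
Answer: -610930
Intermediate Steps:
((8*(-11))*(2*5))*693 - 1090 = -88*10*693 - 1090 = -880*693 - 1090 = -609840 - 1090 = -610930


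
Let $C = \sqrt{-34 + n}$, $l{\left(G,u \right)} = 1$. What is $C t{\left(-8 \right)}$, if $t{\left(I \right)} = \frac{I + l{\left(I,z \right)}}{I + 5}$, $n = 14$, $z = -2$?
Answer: $\frac{14 i \sqrt{5}}{3} \approx 10.435 i$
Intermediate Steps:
$t{\left(I \right)} = \frac{1 + I}{5 + I}$ ($t{\left(I \right)} = \frac{I + 1}{I + 5} = \frac{1 + I}{5 + I}$)
$C = 2 i \sqrt{5}$ ($C = \sqrt{-34 + 14} = \sqrt{-20} = 2 i \sqrt{5} \approx 4.4721 i$)
$C t{\left(-8 \right)} = 2 i \sqrt{5} \frac{1 - 8}{5 - 8} = 2 i \sqrt{5} \frac{1}{-3} \left(-7\right) = 2 i \sqrt{5} \left(\left(- \frac{1}{3}\right) \left(-7\right)\right) = 2 i \sqrt{5} \cdot \frac{7}{3} = \frac{14 i \sqrt{5}}{3}$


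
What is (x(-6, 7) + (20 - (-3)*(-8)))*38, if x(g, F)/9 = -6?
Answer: -2204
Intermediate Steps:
x(g, F) = -54 (x(g, F) = 9*(-6) = -54)
(x(-6, 7) + (20 - (-3)*(-8)))*38 = (-54 + (20 - (-3)*(-8)))*38 = (-54 + (20 - 1*24))*38 = (-54 + (20 - 24))*38 = (-54 - 4)*38 = -58*38 = -2204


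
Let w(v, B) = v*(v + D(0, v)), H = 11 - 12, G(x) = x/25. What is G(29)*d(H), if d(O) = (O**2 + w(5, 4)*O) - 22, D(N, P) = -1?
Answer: -1189/25 ≈ -47.560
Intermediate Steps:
G(x) = x/25 (G(x) = x*(1/25) = x/25)
H = -1
w(v, B) = v*(-1 + v) (w(v, B) = v*(v - 1) = v*(-1 + v))
d(O) = -22 + O**2 + 20*O (d(O) = (O**2 + (5*(-1 + 5))*O) - 22 = (O**2 + (5*4)*O) - 22 = (O**2 + 20*O) - 22 = -22 + O**2 + 20*O)
G(29)*d(H) = ((1/25)*29)*(-22 + (-1)**2 + 20*(-1)) = 29*(-22 + 1 - 20)/25 = (29/25)*(-41) = -1189/25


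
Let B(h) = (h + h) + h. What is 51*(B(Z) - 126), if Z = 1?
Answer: -6273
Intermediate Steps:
B(h) = 3*h (B(h) = 2*h + h = 3*h)
51*(B(Z) - 126) = 51*(3*1 - 126) = 51*(3 - 126) = 51*(-123) = -6273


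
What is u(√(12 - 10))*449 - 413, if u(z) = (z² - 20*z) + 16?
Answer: 7669 - 8980*√2 ≈ -5030.6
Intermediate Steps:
u(z) = 16 + z² - 20*z
u(√(12 - 10))*449 - 413 = (16 + (√(12 - 10))² - 20*√(12 - 10))*449 - 413 = (16 + (√2)² - 20*√2)*449 - 413 = (16 + 2 - 20*√2)*449 - 413 = (18 - 20*√2)*449 - 413 = (8082 - 8980*√2) - 413 = 7669 - 8980*√2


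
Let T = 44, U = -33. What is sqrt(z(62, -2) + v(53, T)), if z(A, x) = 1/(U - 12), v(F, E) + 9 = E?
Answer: sqrt(7870)/15 ≈ 5.9142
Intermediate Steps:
v(F, E) = -9 + E
z(A, x) = -1/45 (z(A, x) = 1/(-33 - 12) = 1/(-45) = -1/45)
sqrt(z(62, -2) + v(53, T)) = sqrt(-1/45 + (-9 + 44)) = sqrt(-1/45 + 35) = sqrt(1574/45) = sqrt(7870)/15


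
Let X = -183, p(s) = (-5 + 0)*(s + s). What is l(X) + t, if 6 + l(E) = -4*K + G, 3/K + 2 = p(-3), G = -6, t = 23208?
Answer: 162369/7 ≈ 23196.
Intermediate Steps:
p(s) = -10*s
K = 3/28 (K = 3/(-2 - 10*(-3)) = 3/(-2 + 30) = 3/28 ≈ 0.10714)
l(E) = -87/7 (l(E) = -6 + (-4*3/28 - 6) = -6 + (-3/7 - 6) = -6 - 45/7 = -87/7)
l(X) + t = -87/7 + 23208 = 162369/7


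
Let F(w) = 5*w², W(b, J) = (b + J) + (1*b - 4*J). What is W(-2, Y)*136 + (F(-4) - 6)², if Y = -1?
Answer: 5340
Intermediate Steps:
W(b, J) = -3*J + 2*b (W(b, J) = (J + b) + (b - 4*J) = -3*J + 2*b)
W(-2, Y)*136 + (F(-4) - 6)² = (-3*(-1) + 2*(-2))*136 + (5*(-4)² - 6)² = (3 - 4)*136 + (5*16 - 6)² = -1*136 + (80 - 6)² = -136 + 74² = -136 + 5476 = 5340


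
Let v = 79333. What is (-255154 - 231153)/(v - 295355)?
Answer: 486307/216022 ≈ 2.2512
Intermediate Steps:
(-255154 - 231153)/(v - 295355) = (-255154 - 231153)/(79333 - 295355) = -486307/(-216022) = -486307*(-1/216022) = 486307/216022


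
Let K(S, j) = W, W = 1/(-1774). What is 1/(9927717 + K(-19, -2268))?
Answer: 1774/17611769957 ≈ 1.0073e-7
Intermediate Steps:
W = -1/1774 ≈ -0.00056370
K(S, j) = -1/1774
1/(9927717 + K(-19, -2268)) = 1/(9927717 - 1/1774) = 1/(17611769957/1774) = 1774/17611769957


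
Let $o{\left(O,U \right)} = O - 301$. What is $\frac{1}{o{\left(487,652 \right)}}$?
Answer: $\frac{1}{186} \approx 0.0053763$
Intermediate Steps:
$o{\left(O,U \right)} = -301 + O$ ($o{\left(O,U \right)} = O - 301 = -301 + O$)
$\frac{1}{o{\left(487,652 \right)}} = \frac{1}{-301 + 487} = \frac{1}{186}$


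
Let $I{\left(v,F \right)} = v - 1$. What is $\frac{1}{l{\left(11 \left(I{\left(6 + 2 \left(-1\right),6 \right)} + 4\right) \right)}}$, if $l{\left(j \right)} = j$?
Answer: $\frac{1}{77} \approx 0.012987$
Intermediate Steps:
$I{\left(v,F \right)} = -1 + v$ ($I{\left(v,F \right)} = v - 1 = -1 + v$)
$\frac{1}{l{\left(11 \left(I{\left(6 + 2 \left(-1\right),6 \right)} + 4\right) \right)}} = \frac{1}{11 \left(\left(-1 + \left(6 + 2 \left(-1\right)\right)\right) + 4\right)} = \frac{1}{11 \left(\left(-1 + \left(6 - 2\right)\right) + 4\right)} = \frac{1}{11 \left(\left(-1 + 4\right) + 4\right)} = \frac{1}{11 \left(3 + 4\right)} = \frac{1}{11 \cdot 7} = \frac{1}{77}$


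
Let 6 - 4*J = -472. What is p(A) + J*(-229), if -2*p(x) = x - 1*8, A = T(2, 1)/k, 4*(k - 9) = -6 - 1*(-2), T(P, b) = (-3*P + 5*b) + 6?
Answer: -437789/16 ≈ -27362.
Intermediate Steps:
J = 239/2 (J = 3/2 - ¼*(-472) = 3/2 + 118 = 239/2 ≈ 119.50)
T(P, b) = 6 - 3*P + 5*b
k = 8 (k = 9 + (-6 - 1*(-2))/4 = 9 + (-6 + 2)/4 = 9 + (¼)*(-4) = 9 - 1 = 8)
A = 5/8 (A = (6 - 3*2 + 5*1)/8 = (6 - 6 + 5)*(⅛) = 5*(⅛) = 5/8 ≈ 0.62500)
p(x) = 4 - x/2 (p(x) = -(x - 1*8)/2 = -(x - 8)/2 = -(-8 + x)/2 = 4 - x/2)
p(A) + J*(-229) = (4 - ½*5/8) + (239/2)*(-229) = (4 - 5/16) - 54731/2 = 59/16 - 54731/2 = -437789/16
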